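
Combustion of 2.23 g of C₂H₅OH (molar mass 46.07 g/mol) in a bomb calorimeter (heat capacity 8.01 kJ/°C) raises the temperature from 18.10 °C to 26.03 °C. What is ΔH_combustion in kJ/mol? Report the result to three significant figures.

ΔT = 26.03 − 18.10 = 7.93 °C
q_cal = C_cal × ΔT = 8.01 × 7.93 = 63.5193 kJ
n = 2.23 / 46.07 = 0.04840 mol
q_rxn = −q_cal = -63.5193 kJ
ΔH = -63.5193 / 0.04840 = -1312 kJ/mol

ΔH = -1310 kJ/mol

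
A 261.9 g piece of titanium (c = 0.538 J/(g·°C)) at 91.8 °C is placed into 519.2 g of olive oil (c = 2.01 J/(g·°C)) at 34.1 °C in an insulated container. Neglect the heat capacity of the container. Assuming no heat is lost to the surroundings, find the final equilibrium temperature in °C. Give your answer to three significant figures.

Heat lost by titanium = heat gained by olive oil.
(261.9)(0.538)(91.8 − T) = (519.2)(2.01)(T − 34.1)
140.9022 (91.8 − T) = 1043.592 (T − 34.1)
12935 − 140.9022 T = 1043.592 T − 35586
48521 = 1184.4942 T
T = 40.96 °C

T_f = 41.0 °C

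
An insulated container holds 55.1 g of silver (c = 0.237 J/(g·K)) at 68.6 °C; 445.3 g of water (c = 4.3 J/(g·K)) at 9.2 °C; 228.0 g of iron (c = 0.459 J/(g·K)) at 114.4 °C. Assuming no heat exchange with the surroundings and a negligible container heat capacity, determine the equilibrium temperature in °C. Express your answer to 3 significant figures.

Σ mᵢcᵢ(T − Tᵢ) = 0  ⇒  T = Σ mᵢcᵢTᵢ / Σ mᵢcᵢ
Σ mᵢcᵢ = 55.1×0.237 + 445.3×4.3 + 228.0×0.459 = 2032.5007
Σ mᵢcᵢTᵢ = 13.0587×68.6 + 1914.79×9.2 + 104.652×114.4 = 30484
T = 30484 / 2032.5007 = 15.00 °C

T_f = 15.0 °C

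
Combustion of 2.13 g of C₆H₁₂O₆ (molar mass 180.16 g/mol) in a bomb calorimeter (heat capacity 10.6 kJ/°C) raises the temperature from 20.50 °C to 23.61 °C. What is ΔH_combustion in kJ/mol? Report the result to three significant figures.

ΔT = 23.61 − 20.50 = 3.11 °C
q_cal = C_cal × ΔT = 10.6 × 3.11 = 32.966 kJ
n = 2.13 / 180.16 = 0.01182 mol
q_rxn = −q_cal = -32.966 kJ
ΔH = -32.966 / 0.01182 = -2789 kJ/mol

ΔH = -2790 kJ/mol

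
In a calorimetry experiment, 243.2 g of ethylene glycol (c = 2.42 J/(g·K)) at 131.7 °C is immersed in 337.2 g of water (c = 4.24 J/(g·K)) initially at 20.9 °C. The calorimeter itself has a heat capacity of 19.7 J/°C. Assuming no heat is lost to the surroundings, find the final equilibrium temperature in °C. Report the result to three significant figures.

Heat lost by ethylene glycol = heat gained by water + calorimeter.
(243.2)(2.42)(131.7 − T) = [(337.2)(4.24) + 19.7](T − 20.9)
588.544 (131.7 − T) = 1449.428 (T − 20.9)
77511 − 588.544 T = 1449.428 T − 30293
107804 = 2037.972 T
T = 52.90 °C

T_f = 52.9 °C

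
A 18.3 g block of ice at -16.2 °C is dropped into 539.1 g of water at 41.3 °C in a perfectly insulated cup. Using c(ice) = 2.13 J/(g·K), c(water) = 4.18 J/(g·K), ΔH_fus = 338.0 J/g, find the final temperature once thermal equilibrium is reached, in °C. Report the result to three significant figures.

Heat to bring ice to 0 °C and melt it: q₁ = 18.3×2.13×16.2 + 18.3×338.0 = 6816.9 J
Heat the water can supply cooling to 0 °C: 539.1×4.18×41.3 = 93067.0 J > q₁, so all ice melts.
Energy balance: 539.1×4.18×(41.3 − T) = 6816.9 + 18.3×4.18×(T − 0)
2253.438(41.3 − T) = 6816.9 + 76.494 T
93067.0 − 6816.9 = 2329.932 T
T = 86250.1 / 2329.932 = 37.02 °C

T_f = 37.0 °C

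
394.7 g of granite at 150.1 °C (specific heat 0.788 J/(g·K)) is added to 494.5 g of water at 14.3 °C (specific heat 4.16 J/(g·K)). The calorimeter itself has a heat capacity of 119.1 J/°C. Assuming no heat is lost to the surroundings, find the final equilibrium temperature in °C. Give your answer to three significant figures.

T_f = 31.3 °C

Heat lost by granite = heat gained by water + calorimeter.
(394.7)(0.788)(150.1 − T) = [(494.5)(4.16) + 119.1](T − 14.3)
311.0236 (150.1 − T) = 2176.22 (T − 14.3)
46685 − 311.0236 T = 2176.22 T − 31120
77805 = 2487.2436 T
T = 31.28 °C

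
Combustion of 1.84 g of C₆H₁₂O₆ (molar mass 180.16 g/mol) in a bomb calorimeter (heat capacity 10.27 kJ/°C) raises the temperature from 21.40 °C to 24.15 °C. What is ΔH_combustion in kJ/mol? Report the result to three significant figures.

ΔH = -2770 kJ/mol

ΔT = 24.15 − 21.40 = 2.75 °C
q_cal = C_cal × ΔT = 10.27 × 2.75 = 28.2425 kJ
n = 1.84 / 180.16 = 0.01021 mol
q_rxn = −q_cal = -28.2425 kJ
ΔH = -28.2425 / 0.01021 = -2766 kJ/mol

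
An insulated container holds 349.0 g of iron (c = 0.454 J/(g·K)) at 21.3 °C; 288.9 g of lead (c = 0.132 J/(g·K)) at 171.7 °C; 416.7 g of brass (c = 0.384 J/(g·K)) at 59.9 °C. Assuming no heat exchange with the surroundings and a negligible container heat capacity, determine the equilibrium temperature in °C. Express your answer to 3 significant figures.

Σ mᵢcᵢ(T − Tᵢ) = 0  ⇒  T = Σ mᵢcᵢTᵢ / Σ mᵢcᵢ
Σ mᵢcᵢ = 349.0×0.454 + 288.9×0.132 + 416.7×0.384 = 356.5936
Σ mᵢcᵢTᵢ = 158.446×21.3 + 38.1348×171.7 + 160.0128×59.9 = 19507
T = 19507 / 356.5936 = 54.70 °C

T_f = 54.7 °C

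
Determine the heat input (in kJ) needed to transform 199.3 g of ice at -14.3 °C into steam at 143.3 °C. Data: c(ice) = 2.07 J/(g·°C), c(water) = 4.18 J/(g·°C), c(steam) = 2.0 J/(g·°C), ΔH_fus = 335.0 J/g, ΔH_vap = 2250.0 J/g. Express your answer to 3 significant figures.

q1 (heat ice -14.3→0.0 °C): 199.3 × 2.07 × 14.3 = 5899 J
q2 (melt at 0 °C): 199.3 × 335.0 = 66766 J
q3 (heat water 0.0→100.0 °C): 199.3 × 4.18 × 100.0 = 83307 J
q4 (vaporize at 100 °C): 199.3 × 2250.0 = 448425 J
q5 (heat steam 100.0→143.3 °C): 199.3 × 2.0 × 43.3 = 17259 J
Total: 5899 + 66766 + 83307 + 448425 + 17259 = 621656 J = 622 kJ

q = 622 kJ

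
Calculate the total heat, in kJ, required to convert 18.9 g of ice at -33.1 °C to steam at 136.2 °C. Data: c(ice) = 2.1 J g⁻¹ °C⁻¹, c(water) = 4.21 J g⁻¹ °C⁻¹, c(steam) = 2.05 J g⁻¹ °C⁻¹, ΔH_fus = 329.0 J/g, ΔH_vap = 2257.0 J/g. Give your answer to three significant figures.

q1 (heat ice -33.1→0.0 °C): 18.9 × 2.1 × 33.1 = 1314 J
q2 (melt at 0 °C): 18.9 × 329.0 = 6218 J
q3 (heat water 0.0→100.0 °C): 18.9 × 4.21 × 100.0 = 7957 J
q4 (vaporize at 100 °C): 18.9 × 2257.0 = 42657 J
q5 (heat steam 100.0→136.2 °C): 18.9 × 2.05 × 36.2 = 1403 J
Total: 1314 + 6218 + 7957 + 42657 + 1403 = 59549 J = 59.5 kJ

q = 59.5 kJ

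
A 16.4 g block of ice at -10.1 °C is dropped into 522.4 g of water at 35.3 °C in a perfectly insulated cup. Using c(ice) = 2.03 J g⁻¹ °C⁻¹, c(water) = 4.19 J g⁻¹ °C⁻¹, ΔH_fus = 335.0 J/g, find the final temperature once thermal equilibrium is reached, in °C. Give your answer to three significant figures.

T_f = 31.6 °C

Heat to bring ice to 0 °C and melt it: q₁ = 16.4×2.03×10.1 + 16.4×335.0 = 5830.2 J
Heat the water can supply cooling to 0 °C: 522.4×4.19×35.3 = 77266.6 J > q₁, so all ice melts.
Energy balance: 522.4×4.19×(35.3 − T) = 5830.2 + 16.4×4.19×(T − 0)
2188.856(35.3 − T) = 5830.2 + 68.716 T
77266.6 − 5830.2 = 2257.572 T
T = 71436.4 / 2257.572 = 31.64 °C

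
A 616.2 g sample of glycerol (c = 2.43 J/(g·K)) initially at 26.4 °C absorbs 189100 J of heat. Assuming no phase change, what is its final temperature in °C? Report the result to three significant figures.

T_f = 153 °C

ΔT = q / (m c) = 189100 / (616.2 × 2.43) = 126.3 °C
T_f = 26.4 + 126.3 = 152.7 °C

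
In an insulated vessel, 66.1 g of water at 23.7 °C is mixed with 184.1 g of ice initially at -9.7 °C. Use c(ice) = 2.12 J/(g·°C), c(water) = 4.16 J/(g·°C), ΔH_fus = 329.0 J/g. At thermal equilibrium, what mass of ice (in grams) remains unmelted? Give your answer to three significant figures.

Heat to warm all ice to 0 °C: 184.1×2.12×9.7 = 3785.8 J
Heat released by water cooling to 0 °C: 66.1×4.16×23.7 = 6516.9 J
6516.9 J < 3785.8 + 184.1×329.0 = 64354.7 J, so not all ice melts; final T = 0 °C.
Heat left for melting: 6516.9 − 3785.8 = 2731.1 J
Mass melted = 2731.1 / 329.0 = 8.301 g
Ice remaining = 184.1 − 8.301 = 175.799 g

m_ice remaining = 176 g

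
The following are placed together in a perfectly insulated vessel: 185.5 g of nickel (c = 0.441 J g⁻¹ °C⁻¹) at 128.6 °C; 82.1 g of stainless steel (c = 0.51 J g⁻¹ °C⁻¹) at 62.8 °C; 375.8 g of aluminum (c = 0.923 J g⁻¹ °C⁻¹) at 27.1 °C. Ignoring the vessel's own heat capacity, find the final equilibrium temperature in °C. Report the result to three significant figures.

Σ mᵢcᵢ(T − Tᵢ) = 0  ⇒  T = Σ mᵢcᵢTᵢ / Σ mᵢcᵢ
Σ mᵢcᵢ = 185.5×0.441 + 82.1×0.51 + 375.8×0.923 = 470.5399
Σ mᵢcᵢTᵢ = 81.8055×128.6 + 41.871×62.8 + 346.8634×27.1 = 22550
T = 22550 / 470.5399 = 47.92 °C

T_f = 47.9 °C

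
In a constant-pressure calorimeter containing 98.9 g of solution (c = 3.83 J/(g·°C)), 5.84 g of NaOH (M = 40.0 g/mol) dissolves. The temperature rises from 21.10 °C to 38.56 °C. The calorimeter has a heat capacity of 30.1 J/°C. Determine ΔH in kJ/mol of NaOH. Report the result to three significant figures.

ΔH = -48.9 kJ/mol

|ΔT| = |38.56 − 21.10| = 17.46 °C
|q_surr| = (98.9 × 3.83 + 30.1) × 17.46 = 408.887 × 17.46 = 7139 J
n(NaOH) = 5.84 / 40.0 = 0.1460 mol
Temperature rose, so q_rxn = −|q_surr| = -7.139 kJ
ΔH = q_rxn / n = -48.90 kJ/mol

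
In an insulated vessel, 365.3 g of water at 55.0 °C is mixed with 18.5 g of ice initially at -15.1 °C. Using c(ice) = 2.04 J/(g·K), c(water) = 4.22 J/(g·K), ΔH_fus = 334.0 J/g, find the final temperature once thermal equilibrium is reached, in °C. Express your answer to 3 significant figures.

Heat to bring ice to 0 °C and melt it: q₁ = 18.5×2.04×15.1 + 18.5×334.0 = 6748.9 J
Heat the water can supply cooling to 0 °C: 365.3×4.22×55.0 = 84786.1 J > q₁, so all ice melts.
Energy balance: 365.3×4.22×(55.0 − T) = 6748.9 + 18.5×4.22×(T − 0)
1541.566(55.0 − T) = 6748.9 + 78.07 T
84786.1 − 6748.9 = 1619.636 T
T = 78037.2 / 1619.636 = 48.18 °C

T_f = 48.2 °C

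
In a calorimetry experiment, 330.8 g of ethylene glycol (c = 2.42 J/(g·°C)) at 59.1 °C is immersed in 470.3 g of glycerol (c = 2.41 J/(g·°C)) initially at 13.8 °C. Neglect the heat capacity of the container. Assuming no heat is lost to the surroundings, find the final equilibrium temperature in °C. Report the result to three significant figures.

Heat lost by ethylene glycol = heat gained by glycerol.
(330.8)(2.42)(59.1 − T) = (470.3)(2.41)(T − 13.8)
800.536 (59.1 − T) = 1133.423 (T − 13.8)
47312 − 800.536 T = 1133.423 T − 15641
62953 = 1933.959 T
T = 32.55 °C

T_f = 32.6 °C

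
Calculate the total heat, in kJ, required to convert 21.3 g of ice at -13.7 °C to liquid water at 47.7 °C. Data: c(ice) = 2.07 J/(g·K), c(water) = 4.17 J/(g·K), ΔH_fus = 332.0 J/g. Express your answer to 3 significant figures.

q1 (heat ice -13.7→0.0 °C): 21.3 × 2.07 × 13.7 = 604 J
q2 (melt at 0 °C): 21.3 × 332.0 = 7072 J
q3 (heat water 0.0→47.7 °C): 21.3 × 4.17 × 47.7 = 4237 J
Total: 604 + 7072 + 4237 = 11913 J = 11.9 kJ

q = 11.9 kJ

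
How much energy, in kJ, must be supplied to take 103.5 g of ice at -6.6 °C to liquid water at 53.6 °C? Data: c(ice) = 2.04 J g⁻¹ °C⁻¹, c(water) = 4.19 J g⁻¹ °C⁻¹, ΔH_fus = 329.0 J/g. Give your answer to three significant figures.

q = 58.7 kJ

q1 (heat ice -6.6→0.0 °C): 103.5 × 2.04 × 6.6 = 1394 J
q2 (melt at 0 °C): 103.5 × 329.0 = 34052 J
q3 (heat water 0.0→53.6 °C): 103.5 × 4.19 × 53.6 = 23244 J
Total: 1394 + 34052 + 23244 = 58690 J = 58.7 kJ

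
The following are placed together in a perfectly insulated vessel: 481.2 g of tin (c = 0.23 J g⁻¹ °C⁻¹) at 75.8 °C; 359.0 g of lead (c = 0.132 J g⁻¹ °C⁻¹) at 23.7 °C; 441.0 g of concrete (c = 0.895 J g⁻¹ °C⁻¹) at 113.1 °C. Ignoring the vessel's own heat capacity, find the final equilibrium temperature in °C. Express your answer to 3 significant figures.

Σ mᵢcᵢ(T − Tᵢ) = 0  ⇒  T = Σ mᵢcᵢTᵢ / Σ mᵢcᵢ
Σ mᵢcᵢ = 481.2×0.23 + 359.0×0.132 + 441.0×0.895 = 552.759
Σ mᵢcᵢTᵢ = 110.676×75.8 + 47.388×23.7 + 394.695×113.1 = 54152
T = 54152 / 552.759 = 97.97 °C

T_f = 98.0 °C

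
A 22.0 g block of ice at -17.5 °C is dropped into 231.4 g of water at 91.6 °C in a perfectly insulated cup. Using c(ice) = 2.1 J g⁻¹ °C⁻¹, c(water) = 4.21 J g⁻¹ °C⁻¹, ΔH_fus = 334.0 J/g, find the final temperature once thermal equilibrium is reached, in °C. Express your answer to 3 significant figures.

Heat to bring ice to 0 °C and melt it: q₁ = 22.0×2.1×17.5 + 22.0×334.0 = 8156.5 J
Heat the water can supply cooling to 0 °C: 231.4×4.21×91.6 = 89236.2 J > q₁, so all ice melts.
Energy balance: 231.4×4.21×(91.6 − T) = 8156.5 + 22.0×4.21×(T − 0)
974.194(91.6 − T) = 8156.5 + 92.62 T
89236.2 − 8156.5 = 1066.814 T
T = 81079.7 / 1066.814 = 76.00 °C

T_f = 76.0 °C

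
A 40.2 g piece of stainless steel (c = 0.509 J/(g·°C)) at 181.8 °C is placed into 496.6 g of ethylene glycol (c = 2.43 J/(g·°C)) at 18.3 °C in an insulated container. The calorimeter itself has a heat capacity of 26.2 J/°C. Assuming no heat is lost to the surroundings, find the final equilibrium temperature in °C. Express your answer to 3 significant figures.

T_f = 21.0 °C

Heat lost by stainless steel = heat gained by ethylene glycol + calorimeter.
(40.2)(0.509)(181.8 − T) = [(496.6)(2.43) + 26.2](T − 18.3)
20.4618 (181.8 − T) = 1232.938 (T − 18.3)
3720.0 − 20.4618 T = 1232.938 T − 22563
26283.0 = 1253.3998 T
T = 20.97 °C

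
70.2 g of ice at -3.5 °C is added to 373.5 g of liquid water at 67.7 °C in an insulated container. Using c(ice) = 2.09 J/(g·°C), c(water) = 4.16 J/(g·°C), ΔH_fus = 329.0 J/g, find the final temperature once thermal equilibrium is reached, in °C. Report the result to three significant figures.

Heat to bring ice to 0 °C and melt it: q₁ = 70.2×2.09×3.5 + 70.2×329.0 = 23609 J
Heat the water can supply cooling to 0 °C: 373.5×4.16×67.7 = 105190 J > q₁, so all ice melts.
Energy balance: 373.5×4.16×(67.7 − T) = 23609 + 70.2×4.16×(T − 0)
1553.76(67.7 − T) = 23609 + 292.032 T
105190 − 23609 = 1845.792 T
T = 81581 / 1845.792 = 44.20 °C

T_f = 44.2 °C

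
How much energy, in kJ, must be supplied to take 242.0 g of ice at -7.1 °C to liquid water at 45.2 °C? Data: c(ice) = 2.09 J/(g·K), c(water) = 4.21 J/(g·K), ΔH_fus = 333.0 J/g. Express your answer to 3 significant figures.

q1 (heat ice -7.1→0.0 °C): 242.0 × 2.09 × 7.1 = 3591 J
q2 (melt at 0 °C): 242.0 × 333.0 = 80586 J
q3 (heat water 0.0→45.2 °C): 242.0 × 4.21 × 45.2 = 46051 J
Total: 3591 + 80586 + 46051 = 130228 J = 130 kJ

q = 130 kJ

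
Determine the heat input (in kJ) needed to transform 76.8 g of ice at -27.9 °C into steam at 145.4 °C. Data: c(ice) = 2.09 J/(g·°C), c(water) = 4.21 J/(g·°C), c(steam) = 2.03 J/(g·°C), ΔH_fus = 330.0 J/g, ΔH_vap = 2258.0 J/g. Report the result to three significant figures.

q = 243 kJ

q1 (heat ice -27.9→0.0 °C): 76.8 × 2.09 × 27.9 = 4478 J
q2 (melt at 0 °C): 76.8 × 330.0 = 25344 J
q3 (heat water 0.0→100.0 °C): 76.8 × 4.21 × 100.0 = 32333 J
q4 (vaporize at 100 °C): 76.8 × 2258.0 = 173414 J
q5 (heat steam 100.0→145.4 °C): 76.8 × 2.03 × 45.4 = 7078 J
Total: 4478 + 25344 + 32333 + 173414 + 7078 = 242647 J = 243 kJ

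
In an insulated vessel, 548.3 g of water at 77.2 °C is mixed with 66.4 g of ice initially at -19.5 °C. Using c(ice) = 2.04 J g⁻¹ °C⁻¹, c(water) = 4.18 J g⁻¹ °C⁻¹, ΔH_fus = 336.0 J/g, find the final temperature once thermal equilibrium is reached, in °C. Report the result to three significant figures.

T_f = 59.1 °C

Heat to bring ice to 0 °C and melt it: q₁ = 66.4×2.04×19.5 + 66.4×336.0 = 24952 J
Heat the water can supply cooling to 0 °C: 548.3×4.18×77.2 = 176934 J > q₁, so all ice melts.
Energy balance: 548.3×4.18×(77.2 − T) = 24952 + 66.4×4.18×(T − 0)
2291.894(77.2 − T) = 24952 + 277.552 T
176934 − 24952 = 2569.446 T
T = 151982 / 2569.446 = 59.1497 °C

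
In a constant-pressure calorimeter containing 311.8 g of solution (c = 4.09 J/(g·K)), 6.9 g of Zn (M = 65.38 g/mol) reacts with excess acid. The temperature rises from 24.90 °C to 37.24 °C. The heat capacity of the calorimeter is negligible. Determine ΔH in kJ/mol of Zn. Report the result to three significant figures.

|ΔT| = |37.24 − 24.90| = 12.34 °C
|q_surr| = (311.8 × 4.09) × 12.34 = 1275.262 × 12.34 = 15740 J
n(Zn) = 6.9 / 65.38 = 0.1055 mol
Temperature rose, so q_rxn = −|q_surr| = -15.74 kJ
ΔH = q_rxn / n = -149.2 kJ/mol

ΔH = -149 kJ/mol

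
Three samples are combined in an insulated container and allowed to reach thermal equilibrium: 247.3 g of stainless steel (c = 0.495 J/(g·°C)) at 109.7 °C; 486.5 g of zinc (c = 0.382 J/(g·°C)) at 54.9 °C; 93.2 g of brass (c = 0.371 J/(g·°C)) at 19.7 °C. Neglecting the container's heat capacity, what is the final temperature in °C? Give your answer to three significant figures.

T_f = 70.9 °C

Σ mᵢcᵢ(T − Tᵢ) = 0  ⇒  T = Σ mᵢcᵢTᵢ / Σ mᵢcᵢ
Σ mᵢcᵢ = 247.3×0.495 + 486.5×0.382 + 93.2×0.371 = 342.8337
Σ mᵢcᵢTᵢ = 122.4135×109.7 + 185.843×54.9 + 34.5772×19.7 = 24313
T = 24313 / 342.8337 = 70.92 °C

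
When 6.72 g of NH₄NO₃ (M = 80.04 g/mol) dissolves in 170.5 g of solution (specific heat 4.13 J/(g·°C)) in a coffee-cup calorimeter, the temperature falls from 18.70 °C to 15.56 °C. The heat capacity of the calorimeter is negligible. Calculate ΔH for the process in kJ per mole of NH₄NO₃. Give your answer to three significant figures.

ΔH = 26.3 kJ/mol

|ΔT| = |15.56 − 18.70| = 3.14 °C
|q_surr| = (170.5 × 4.13) × 3.14 = 704.165 × 3.14 = 2211 J
n(NH₄NO₃) = 6.72 / 80.04 = 0.08396 mol
Temperature fell, so q_rxn = +|q_surr| = 2.211 kJ
ΔH = q_rxn / n = 26.33 kJ/mol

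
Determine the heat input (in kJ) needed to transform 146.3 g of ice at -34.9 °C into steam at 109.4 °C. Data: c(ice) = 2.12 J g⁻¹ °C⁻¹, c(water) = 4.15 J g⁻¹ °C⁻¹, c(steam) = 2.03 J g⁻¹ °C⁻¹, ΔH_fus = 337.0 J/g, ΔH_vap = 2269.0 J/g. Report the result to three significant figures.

q1 (heat ice -34.9→0.0 °C): 146.3 × 2.12 × 34.9 = 10824 J
q2 (melt at 0 °C): 146.3 × 337.0 = 49303 J
q3 (heat water 0.0→100.0 °C): 146.3 × 4.15 × 100.0 = 60715 J
q4 (vaporize at 100 °C): 146.3 × 2269.0 = 331955 J
q5 (heat steam 100.0→109.4 °C): 146.3 × 2.03 × 9.4 = 2792 J
Total: 10824 + 49303 + 60715 + 331955 + 2792 = 455589 J = 456 kJ

q = 456 kJ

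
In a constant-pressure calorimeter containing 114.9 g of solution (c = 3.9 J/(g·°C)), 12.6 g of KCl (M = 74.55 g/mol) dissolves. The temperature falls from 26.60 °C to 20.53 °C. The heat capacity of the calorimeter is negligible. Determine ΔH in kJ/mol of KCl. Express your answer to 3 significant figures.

|ΔT| = |20.53 − 26.60| = 6.07 °C
|q_surr| = (114.9 × 3.9) × 6.07 = 448.11 × 6.07 = 2720 J
n(KCl) = 12.6 / 74.55 = 0.1690 mol
Temperature fell, so q_rxn = +|q_surr| = 2.720 kJ
ΔH = q_rxn / n = 16.09 kJ/mol

ΔH = 16.1 kJ/mol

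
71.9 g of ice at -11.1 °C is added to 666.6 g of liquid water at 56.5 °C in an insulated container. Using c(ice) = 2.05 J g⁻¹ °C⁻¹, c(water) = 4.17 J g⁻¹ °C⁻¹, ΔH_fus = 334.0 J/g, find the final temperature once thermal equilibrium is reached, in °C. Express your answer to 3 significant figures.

T_f = 42.7 °C

Heat to bring ice to 0 °C and melt it: q₁ = 71.9×2.05×11.1 + 71.9×334.0 = 25651 J
Heat the water can supply cooling to 0 °C: 666.6×4.17×56.5 = 157054 J > q₁, so all ice melts.
Energy balance: 666.6×4.17×(56.5 − T) = 25651 + 71.9×4.17×(T − 0)
2779.722(56.5 − T) = 25651 + 299.823 T
157054 − 25651 = 3079.545 T
T = 131403 / 3079.545 = 42.67 °C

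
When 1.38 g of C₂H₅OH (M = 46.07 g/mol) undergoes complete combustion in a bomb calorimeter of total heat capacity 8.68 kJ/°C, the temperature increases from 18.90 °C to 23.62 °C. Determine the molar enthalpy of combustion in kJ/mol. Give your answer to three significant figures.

ΔH = -1370 kJ/mol

ΔT = 23.62 − 18.90 = 4.72 °C
q_cal = C_cal × ΔT = 8.68 × 4.72 = 40.9696 kJ
n = 1.38 / 46.07 = 0.02995 mol
q_rxn = −q_cal = -40.9696 kJ
ΔH = -40.9696 / 0.02995 = -1368 kJ/mol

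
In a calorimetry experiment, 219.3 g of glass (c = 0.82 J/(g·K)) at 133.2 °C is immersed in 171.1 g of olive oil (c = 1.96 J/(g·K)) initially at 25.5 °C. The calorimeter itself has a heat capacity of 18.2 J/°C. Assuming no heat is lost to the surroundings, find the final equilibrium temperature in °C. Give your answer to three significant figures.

T_f = 61.8 °C

Heat lost by glass = heat gained by olive oil + calorimeter.
(219.3)(0.82)(133.2 − T) = [(171.1)(1.96) + 18.2](T − 25.5)
179.826 (133.2 − T) = 353.556 (T − 25.5)
23953 − 179.826 T = 353.556 T − 9015.7
32968.7 = 533.382 T
T = 61.81 °C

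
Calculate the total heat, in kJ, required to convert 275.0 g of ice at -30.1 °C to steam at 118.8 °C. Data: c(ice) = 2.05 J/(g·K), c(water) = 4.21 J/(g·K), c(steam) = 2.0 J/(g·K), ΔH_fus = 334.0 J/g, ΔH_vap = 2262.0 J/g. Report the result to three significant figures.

q = 857 kJ

q1 (heat ice -30.1→0.0 °C): 275.0 × 2.05 × 30.1 = 16969 J
q2 (melt at 0 °C): 275.0 × 334.0 = 91850 J
q3 (heat water 0.0→100.0 °C): 275.0 × 4.21 × 100.0 = 115775 J
q4 (vaporize at 100 °C): 275.0 × 2262.0 = 622050 J
q5 (heat steam 100.0→118.8 °C): 275.0 × 2.0 × 18.8 = 10340 J
Total: 16969 + 91850 + 115775 + 622050 + 10340 = 856984 J = 857 kJ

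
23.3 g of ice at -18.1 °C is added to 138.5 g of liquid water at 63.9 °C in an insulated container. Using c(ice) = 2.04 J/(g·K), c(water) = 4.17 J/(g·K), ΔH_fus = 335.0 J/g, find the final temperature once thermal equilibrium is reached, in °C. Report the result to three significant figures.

Heat to bring ice to 0 °C and melt it: q₁ = 23.3×2.04×18.1 + 23.3×335.0 = 8665.8 J
Heat the water can supply cooling to 0 °C: 138.5×4.17×63.9 = 36905.1 J > q₁, so all ice melts.
Energy balance: 138.5×4.17×(63.9 − T) = 8665.8 + 23.3×4.17×(T − 0)
577.545(63.9 − T) = 8665.8 + 97.161 T
36905.1 − 8665.8 = 674.706 T
T = 28239.3 / 674.706 = 41.85 °C

T_f = 41.9 °C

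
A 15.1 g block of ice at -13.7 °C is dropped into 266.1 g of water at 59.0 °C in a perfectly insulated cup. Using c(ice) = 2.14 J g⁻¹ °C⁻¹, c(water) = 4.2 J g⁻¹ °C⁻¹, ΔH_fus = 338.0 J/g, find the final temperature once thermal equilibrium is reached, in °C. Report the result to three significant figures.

Heat to bring ice to 0 °C and melt it: q₁ = 15.1×2.14×13.7 + 15.1×338.0 = 5546.5 J
Heat the water can supply cooling to 0 °C: 266.1×4.2×59.0 = 65939.6 J > q₁, so all ice melts.
Energy balance: 266.1×4.2×(59.0 − T) = 5546.5 + 15.1×4.2×(T − 0)
1117.62(59.0 − T) = 5546.5 + 63.42 T
65939.6 − 5546.5 = 1181.04 T
T = 60393.1 / 1181.04 = 51.14 °C

T_f = 51.1 °C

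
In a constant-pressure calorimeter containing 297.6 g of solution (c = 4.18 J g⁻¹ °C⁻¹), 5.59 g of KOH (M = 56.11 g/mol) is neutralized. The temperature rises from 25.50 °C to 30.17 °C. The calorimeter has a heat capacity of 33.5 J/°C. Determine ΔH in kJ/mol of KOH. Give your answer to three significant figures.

ΔH = -59.9 kJ/mol

|ΔT| = |30.17 − 25.50| = 4.67 °C
|q_surr| = (297.6 × 4.18 + 33.5) × 4.67 = 1277.468 × 4.67 = 5966 J
n(KOH) = 5.59 / 56.11 = 0.09963 mol
Temperature rose, so q_rxn = −|q_surr| = -5.966 kJ
ΔH = q_rxn / n = -59.88 kJ/mol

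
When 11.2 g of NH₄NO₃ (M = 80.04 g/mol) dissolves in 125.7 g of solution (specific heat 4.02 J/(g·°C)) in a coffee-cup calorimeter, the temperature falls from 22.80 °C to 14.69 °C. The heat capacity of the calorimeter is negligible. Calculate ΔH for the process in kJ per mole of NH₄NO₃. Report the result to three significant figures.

|ΔT| = |14.69 − 22.80| = 8.11 °C
|q_surr| = (125.7 × 4.02) × 8.11 = 505.314 × 8.11 = 4098 J
n(NH₄NO₃) = 11.2 / 80.04 = 0.1399 mol
Temperature fell, so q_rxn = +|q_surr| = 4.098 kJ
ΔH = q_rxn / n = 29.29 kJ/mol

ΔH = 29.3 kJ/mol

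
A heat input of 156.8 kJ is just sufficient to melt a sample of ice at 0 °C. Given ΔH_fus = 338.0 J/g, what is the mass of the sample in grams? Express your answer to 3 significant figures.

m = q / ΔH_fus = 156800 J / 338.0 J/g = 464 g

m = 464 g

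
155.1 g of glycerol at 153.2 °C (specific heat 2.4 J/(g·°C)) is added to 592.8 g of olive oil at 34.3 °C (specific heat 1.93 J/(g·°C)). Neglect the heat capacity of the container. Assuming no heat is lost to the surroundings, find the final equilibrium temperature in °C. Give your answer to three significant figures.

T_f = 63.5 °C

Heat lost by glycerol = heat gained by olive oil.
(155.1)(2.4)(153.2 − T) = (592.8)(1.93)(T − 34.3)
372.24 (153.2 − T) = 1144.104 (T − 34.3)
57027 − 372.24 T = 1144.104 T − 39243
96270 = 1516.344 T
T = 63.49 °C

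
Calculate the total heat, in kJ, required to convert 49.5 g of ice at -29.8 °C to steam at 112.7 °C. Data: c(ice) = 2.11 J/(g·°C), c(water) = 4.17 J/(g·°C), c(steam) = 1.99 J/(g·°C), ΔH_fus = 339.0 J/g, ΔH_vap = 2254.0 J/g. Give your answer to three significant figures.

q = 153 kJ

q1 (heat ice -29.8→0.0 °C): 49.5 × 2.11 × 29.8 = 3112 J
q2 (melt at 0 °C): 49.5 × 339.0 = 16781 J
q3 (heat water 0.0→100.0 °C): 49.5 × 4.17 × 100.0 = 20642 J
q4 (vaporize at 100 °C): 49.5 × 2254.0 = 111573 J
q5 (heat steam 100.0→112.7 °C): 49.5 × 1.99 × 12.7 = 1251 J
Total: 3112 + 16781 + 20642 + 111573 + 1251 = 153359 J = 153 kJ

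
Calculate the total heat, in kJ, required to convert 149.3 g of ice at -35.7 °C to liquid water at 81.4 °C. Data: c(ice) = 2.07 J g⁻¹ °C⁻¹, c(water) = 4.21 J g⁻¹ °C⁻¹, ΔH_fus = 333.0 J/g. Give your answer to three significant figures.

q1 (heat ice -35.7→0.0 °C): 149.3 × 2.07 × 35.7 = 11033 J
q2 (melt at 0 °C): 149.3 × 333.0 = 49717 J
q3 (heat water 0.0→81.4 °C): 149.3 × 4.21 × 81.4 = 51164 J
Total: 11033 + 49717 + 51164 = 111914 J = 112 kJ

q = 112 kJ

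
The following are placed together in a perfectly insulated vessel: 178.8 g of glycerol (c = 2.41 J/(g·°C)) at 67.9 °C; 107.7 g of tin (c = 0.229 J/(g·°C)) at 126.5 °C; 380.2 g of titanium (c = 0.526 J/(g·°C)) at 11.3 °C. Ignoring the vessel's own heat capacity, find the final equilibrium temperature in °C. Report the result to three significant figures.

T_f = 52.8 °C

Σ mᵢcᵢ(T − Tᵢ) = 0  ⇒  T = Σ mᵢcᵢTᵢ / Σ mᵢcᵢ
Σ mᵢcᵢ = 178.8×2.41 + 107.7×0.229 + 380.2×0.526 = 655.5565
Σ mᵢcᵢTᵢ = 430.908×67.9 + 24.6633×126.5 + 199.9852×11.3 = 34638
T = 34638 / 655.5565 = 52.84 °C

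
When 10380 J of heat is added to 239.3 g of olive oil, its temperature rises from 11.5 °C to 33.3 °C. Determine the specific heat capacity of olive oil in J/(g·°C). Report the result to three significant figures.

c = q / (m ΔT) = 10380 / (239.3 × 21.8)
c = 10380 / 5216.74 = 1.99 J/(g·°C)

c = 1.99 J/(g·°C)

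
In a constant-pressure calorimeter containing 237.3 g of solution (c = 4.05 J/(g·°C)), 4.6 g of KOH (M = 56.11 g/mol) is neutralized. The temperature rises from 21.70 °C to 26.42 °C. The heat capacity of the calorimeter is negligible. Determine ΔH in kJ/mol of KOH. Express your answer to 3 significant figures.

|ΔT| = |26.42 − 21.70| = 4.72 °C
|q_surr| = (237.3 × 4.05) × 4.72 = 961.065 × 4.72 = 4536 J
n(KOH) = 4.6 / 56.11 = 0.08198 mol
Temperature rose, so q_rxn = −|q_surr| = -4.536 kJ
ΔH = q_rxn / n = -55.33 kJ/mol

ΔH = -55.3 kJ/mol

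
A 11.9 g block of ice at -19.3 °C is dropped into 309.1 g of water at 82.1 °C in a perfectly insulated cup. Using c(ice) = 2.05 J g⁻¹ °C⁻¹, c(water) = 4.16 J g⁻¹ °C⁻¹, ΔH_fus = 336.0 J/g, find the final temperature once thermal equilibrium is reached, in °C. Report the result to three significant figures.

T_f = 75.7 °C

Heat to bring ice to 0 °C and melt it: q₁ = 11.9×2.05×19.3 + 11.9×336.0 = 4469.2 J
Heat the water can supply cooling to 0 °C: 309.1×4.16×82.1 = 105569 J > q₁, so all ice melts.
Energy balance: 309.1×4.16×(82.1 − T) = 4469.2 + 11.9×4.16×(T − 0)
1285.856(82.1 − T) = 4469.2 + 49.504 T
105569 − 4469.2 = 1335.360 T
T = 101099.8 / 1335.360 = 75.71 °C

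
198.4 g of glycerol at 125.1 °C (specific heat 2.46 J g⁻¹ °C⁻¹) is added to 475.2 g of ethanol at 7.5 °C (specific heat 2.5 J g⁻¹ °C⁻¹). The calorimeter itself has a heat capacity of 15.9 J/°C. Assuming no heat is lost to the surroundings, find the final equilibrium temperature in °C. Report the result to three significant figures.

T_f = 41.4 °C

Heat lost by glycerol = heat gained by ethanol + calorimeter.
(198.4)(2.46)(125.1 − T) = [(475.2)(2.5) + 15.9](T − 7.5)
488.064 (125.1 − T) = 1203.9 (T − 7.5)
61057 − 488.064 T = 1203.9 T − 9029.3
70086.3 = 1691.964 T
T = 41.42 °C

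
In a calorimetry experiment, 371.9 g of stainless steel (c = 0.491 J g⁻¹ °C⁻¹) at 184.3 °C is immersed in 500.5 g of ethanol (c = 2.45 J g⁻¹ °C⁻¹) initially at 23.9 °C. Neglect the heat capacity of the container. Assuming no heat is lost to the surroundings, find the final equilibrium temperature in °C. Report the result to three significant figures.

Heat lost by stainless steel = heat gained by ethanol.
(371.9)(0.491)(184.3 − T) = (500.5)(2.45)(T − 23.9)
182.6029 (184.3 − T) = 1226.225 (T − 23.9)
33654 − 182.6029 T = 1226.225 T − 29307
62961 = 1408.8279 T
T = 44.69 °C

T_f = 44.7 °C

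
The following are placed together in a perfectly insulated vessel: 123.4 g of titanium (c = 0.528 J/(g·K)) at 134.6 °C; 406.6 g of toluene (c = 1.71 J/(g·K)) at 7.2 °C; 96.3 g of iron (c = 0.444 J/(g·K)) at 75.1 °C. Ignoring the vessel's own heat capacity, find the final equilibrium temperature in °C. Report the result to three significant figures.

Σ mᵢcᵢ(T − Tᵢ) = 0  ⇒  T = Σ mᵢcᵢTᵢ / Σ mᵢcᵢ
Σ mᵢcᵢ = 123.4×0.528 + 406.6×1.71 + 96.3×0.444 = 803.1984
Σ mᵢcᵢTᵢ = 65.1552×134.6 + 695.286×7.2 + 42.7572×75.1 = 16987
T = 16987 / 803.1984 = 21.149 °C

T_f = 21.1 °C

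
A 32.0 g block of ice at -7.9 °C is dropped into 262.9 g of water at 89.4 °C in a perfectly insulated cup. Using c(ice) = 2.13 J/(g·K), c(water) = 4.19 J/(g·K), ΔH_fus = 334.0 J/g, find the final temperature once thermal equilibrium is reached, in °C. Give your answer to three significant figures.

Heat to bring ice to 0 °C and melt it: q₁ = 32.0×2.13×7.9 + 32.0×334.0 = 11226 J
Heat the water can supply cooling to 0 °C: 262.9×4.19×89.4 = 98478.7 J > q₁, so all ice melts.
Energy balance: 262.9×4.19×(89.4 − T) = 11226 + 32.0×4.19×(T − 0)
1101.551(89.4 − T) = 11226 + 134.08 T
98478.7 − 11226 = 1235.631 T
T = 87252.7 / 1235.631 = 70.61 °C

T_f = 70.6 °C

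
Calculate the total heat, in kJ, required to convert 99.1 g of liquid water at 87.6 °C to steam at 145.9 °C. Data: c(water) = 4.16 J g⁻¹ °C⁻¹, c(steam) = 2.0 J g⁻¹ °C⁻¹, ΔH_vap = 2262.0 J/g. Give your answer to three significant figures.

q1 (heat water 87.6→100.0 °C): 99.1 × 4.16 × 12.4 = 5112 J
q2 (vaporize at 100 °C): 99.1 × 2262.0 = 224164 J
q3 (heat steam 100.0→145.9 °C): 99.1 × 2.0 × 45.9 = 9097 J
Total: 5112 + 224164 + 9097 = 238373 J = 238 kJ

q = 238 kJ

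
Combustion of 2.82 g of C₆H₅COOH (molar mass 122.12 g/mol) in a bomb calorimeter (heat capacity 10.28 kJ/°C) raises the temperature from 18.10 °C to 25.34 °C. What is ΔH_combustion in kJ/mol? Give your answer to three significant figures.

ΔH = -3220 kJ/mol

ΔT = 25.34 − 18.10 = 7.24 °C
q_cal = C_cal × ΔT = 10.28 × 7.24 = 74.4272 kJ
n = 2.82 / 122.12 = 0.02309 mol
q_rxn = −q_cal = -74.4272 kJ
ΔH = -74.4272 / 0.02309 = -3223 kJ/mol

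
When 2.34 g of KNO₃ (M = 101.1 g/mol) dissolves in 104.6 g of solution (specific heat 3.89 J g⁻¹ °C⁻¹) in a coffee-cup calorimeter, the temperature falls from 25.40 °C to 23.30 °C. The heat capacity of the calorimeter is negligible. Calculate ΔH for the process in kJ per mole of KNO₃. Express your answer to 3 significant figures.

|ΔT| = |23.30 − 25.40| = 2.10 °C
|q_surr| = (104.6 × 3.89) × 2.10 = 406.894 × 2.10 = 854.5 J
n(KNO₃) = 2.34 / 101.1 = 0.02315 mol
Temperature fell, so q_rxn = +|q_surr| = 0.8545 kJ
ΔH = q_rxn / n = 36.91 kJ/mol

ΔH = 36.9 kJ/mol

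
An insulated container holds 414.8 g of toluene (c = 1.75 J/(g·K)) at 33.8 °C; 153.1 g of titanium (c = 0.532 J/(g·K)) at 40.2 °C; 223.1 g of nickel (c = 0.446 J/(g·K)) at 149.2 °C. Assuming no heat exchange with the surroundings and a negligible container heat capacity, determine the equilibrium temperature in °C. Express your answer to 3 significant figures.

T_f = 47.0 °C

Σ mᵢcᵢ(T − Tᵢ) = 0  ⇒  T = Σ mᵢcᵢTᵢ / Σ mᵢcᵢ
Σ mᵢcᵢ = 414.8×1.75 + 153.1×0.532 + 223.1×0.446 = 906.8518
Σ mᵢcᵢTᵢ = 725.9×33.8 + 81.4492×40.2 + 99.5026×149.2 = 42655
T = 42655 / 906.8518 = 47.04 °C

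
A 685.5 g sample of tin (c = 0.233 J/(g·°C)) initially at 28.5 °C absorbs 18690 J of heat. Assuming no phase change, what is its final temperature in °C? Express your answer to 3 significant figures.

T_f = 146 °C

ΔT = q / (m c) = 18690 / (685.5 × 0.233) = 117.0 °C
T_f = 28.5 + 117.0 = 145.5 °C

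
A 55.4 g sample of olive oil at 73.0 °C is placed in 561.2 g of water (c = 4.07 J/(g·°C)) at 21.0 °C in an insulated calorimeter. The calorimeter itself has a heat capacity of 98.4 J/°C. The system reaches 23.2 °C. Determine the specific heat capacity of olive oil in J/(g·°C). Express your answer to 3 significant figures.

q_gained = (561.2 × 4.07 + 98.4) × (23.2 − 21.0) = 5241 J
q_lost = 55.4 × c × (73.0 − 23.2) = 2758.92 c
Set equal: c = 5241 / 2758.92 = 1.90 J/(g·°C)

c = 1.90 J/(g·°C)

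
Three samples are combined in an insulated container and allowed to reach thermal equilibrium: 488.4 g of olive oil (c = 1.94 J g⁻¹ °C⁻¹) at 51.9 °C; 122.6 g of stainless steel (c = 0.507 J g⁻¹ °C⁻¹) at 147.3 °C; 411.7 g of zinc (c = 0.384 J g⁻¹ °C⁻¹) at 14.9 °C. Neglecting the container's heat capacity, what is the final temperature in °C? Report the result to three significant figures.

Σ mᵢcᵢ(T − Tᵢ) = 0  ⇒  T = Σ mᵢcᵢTᵢ / Σ mᵢcᵢ
Σ mᵢcᵢ = 488.4×1.94 + 122.6×0.507 + 411.7×0.384 = 1167.7470
Σ mᵢcᵢTᵢ = 947.496×51.9 + 62.1582×147.3 + 158.0928×14.9 = 60687
T = 60687 / 1167.7470 = 51.97 °C

T_f = 52.0 °C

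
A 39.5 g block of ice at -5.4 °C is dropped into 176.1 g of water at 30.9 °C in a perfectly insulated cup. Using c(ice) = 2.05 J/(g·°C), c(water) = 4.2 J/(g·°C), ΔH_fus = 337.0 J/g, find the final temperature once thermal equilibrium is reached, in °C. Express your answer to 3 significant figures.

T_f = 10.1 °C

Heat to bring ice to 0 °C and melt it: q₁ = 39.5×2.05×5.4 + 39.5×337.0 = 13749 J
Heat the water can supply cooling to 0 °C: 176.1×4.2×30.9 = 22854.3 J > q₁, so all ice melts.
Energy balance: 176.1×4.2×(30.9 − T) = 13749 + 39.5×4.2×(T − 0)
739.62(30.9 − T) = 13749 + 165.9 T
22854.3 − 13749 = 905.52 T
T = 9105.3 / 905.52 = 10.06 °C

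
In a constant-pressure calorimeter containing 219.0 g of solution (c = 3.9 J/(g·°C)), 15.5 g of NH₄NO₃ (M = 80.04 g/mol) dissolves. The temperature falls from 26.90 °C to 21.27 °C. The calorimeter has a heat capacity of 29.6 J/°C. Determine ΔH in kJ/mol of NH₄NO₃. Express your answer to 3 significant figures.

|ΔT| = |21.27 − 26.90| = 5.63 °C
|q_surr| = (219.0 × 3.9 + 29.6) × 5.63 = 883.7 × 5.63 = 4975 J
n(NH₄NO₃) = 15.5 / 80.04 = 0.1937 mol
Temperature fell, so q_rxn = +|q_surr| = 4.975 kJ
ΔH = q_rxn / n = 25.68 kJ/mol

ΔH = 25.7 kJ/mol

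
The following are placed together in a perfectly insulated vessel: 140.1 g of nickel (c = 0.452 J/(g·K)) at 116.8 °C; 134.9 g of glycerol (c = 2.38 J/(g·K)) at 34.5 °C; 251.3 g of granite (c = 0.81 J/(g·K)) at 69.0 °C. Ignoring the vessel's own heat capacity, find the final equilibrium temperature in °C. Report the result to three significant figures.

T_f = 55.3 °C

Σ mᵢcᵢ(T − Tᵢ) = 0  ⇒  T = Σ mᵢcᵢTᵢ / Σ mᵢcᵢ
Σ mᵢcᵢ = 140.1×0.452 + 134.9×2.38 + 251.3×0.81 = 587.9402
Σ mᵢcᵢTᵢ = 63.3252×116.8 + 321.062×34.5 + 203.553×69.0 = 32518
T = 32518 / 587.9402 = 55.31 °C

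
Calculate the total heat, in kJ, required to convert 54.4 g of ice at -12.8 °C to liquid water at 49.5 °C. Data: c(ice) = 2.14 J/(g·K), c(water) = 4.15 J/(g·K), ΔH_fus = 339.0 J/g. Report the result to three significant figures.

q = 31.1 kJ

q1 (heat ice -12.8→0.0 °C): 54.4 × 2.14 × 12.8 = 1490 J
q2 (melt at 0 °C): 54.4 × 339.0 = 18442 J
q3 (heat water 0.0→49.5 °C): 54.4 × 4.15 × 49.5 = 11175 J
Total: 1490 + 18442 + 11175 = 31107 J = 31.1 kJ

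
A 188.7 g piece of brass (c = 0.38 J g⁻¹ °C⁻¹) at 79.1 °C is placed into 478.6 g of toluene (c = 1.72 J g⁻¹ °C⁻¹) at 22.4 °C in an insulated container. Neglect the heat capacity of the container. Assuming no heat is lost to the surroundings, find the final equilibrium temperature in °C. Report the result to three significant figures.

Heat lost by brass = heat gained by toluene.
(188.7)(0.38)(79.1 − T) = (478.6)(1.72)(T − 22.4)
71.706 (79.1 − T) = 823.192 (T − 22.4)
5671.9 − 71.706 T = 823.192 T − 18440
24111.9 = 894.898 T
T = 26.94 °C

T_f = 26.9 °C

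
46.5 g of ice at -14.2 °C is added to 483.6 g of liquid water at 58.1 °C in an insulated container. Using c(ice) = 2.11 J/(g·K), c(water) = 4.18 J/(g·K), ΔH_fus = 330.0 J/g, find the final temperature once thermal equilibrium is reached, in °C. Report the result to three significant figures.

Heat to bring ice to 0 °C and melt it: q₁ = 46.5×2.11×14.2 + 46.5×330.0 = 16738 J
Heat the water can supply cooling to 0 °C: 483.6×4.18×58.1 = 117446 J > q₁, so all ice melts.
Energy balance: 483.6×4.18×(58.1 − T) = 16738 + 46.5×4.18×(T − 0)
2021.448(58.1 − T) = 16738 + 194.37 T
117446 − 16738 = 2215.818 T
T = 100708 / 2215.818 = 45.4496 °C

T_f = 45.4 °C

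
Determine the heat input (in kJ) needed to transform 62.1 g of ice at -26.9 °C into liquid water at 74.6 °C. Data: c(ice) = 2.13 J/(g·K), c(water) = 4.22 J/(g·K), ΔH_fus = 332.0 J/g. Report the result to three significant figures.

q = 43.7 kJ

q1 (heat ice -26.9→0.0 °C): 62.1 × 2.13 × 26.9 = 3558 J
q2 (melt at 0 °C): 62.1 × 332.0 = 20617 J
q3 (heat water 0.0→74.6 °C): 62.1 × 4.22 × 74.6 = 19550 J
Total: 3558 + 20617 + 19550 = 43725 J = 43.7 kJ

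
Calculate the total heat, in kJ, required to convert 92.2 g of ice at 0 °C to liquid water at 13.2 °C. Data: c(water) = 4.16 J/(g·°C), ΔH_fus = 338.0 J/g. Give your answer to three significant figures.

q = 36.2 kJ

q1 (melt at 0 °C): 92.2 × 338.0 = 31164 J
q2 (heat water 0.0→13.2 °C): 92.2 × 4.16 × 13.2 = 5063 J
Total: 31164 + 5063 = 36227 J = 36.2 kJ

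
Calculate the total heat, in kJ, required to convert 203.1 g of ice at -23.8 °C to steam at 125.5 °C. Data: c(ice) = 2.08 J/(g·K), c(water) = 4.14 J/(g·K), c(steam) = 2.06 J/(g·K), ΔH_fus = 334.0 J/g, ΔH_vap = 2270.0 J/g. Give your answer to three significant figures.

q1 (heat ice -23.8→0.0 °C): 203.1 × 2.08 × 23.8 = 10054 J
q2 (melt at 0 °C): 203.1 × 334.0 = 67835 J
q3 (heat water 0.0→100.0 °C): 203.1 × 4.14 × 100.0 = 84083 J
q4 (vaporize at 100 °C): 203.1 × 2270.0 = 461037 J
q5 (heat steam 100.0→125.5 °C): 203.1 × 2.06 × 25.5 = 10669 J
Total: 10054 + 67835 + 84083 + 461037 + 10669 = 633678 J = 634 kJ

q = 634 kJ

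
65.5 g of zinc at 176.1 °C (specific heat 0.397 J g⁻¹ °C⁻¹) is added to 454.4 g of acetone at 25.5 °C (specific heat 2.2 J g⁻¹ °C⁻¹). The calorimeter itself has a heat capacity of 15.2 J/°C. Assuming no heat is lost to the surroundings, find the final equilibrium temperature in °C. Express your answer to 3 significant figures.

T_f = 29.3 °C

Heat lost by zinc = heat gained by acetone + calorimeter.
(65.5)(0.397)(176.1 − T) = [(454.4)(2.2) + 15.2](T − 25.5)
26.0035 (176.1 − T) = 1014.88 (T − 25.5)
4579.2 − 26.0035 T = 1014.88 T − 25879
30458.2 = 1040.8835 T
T = 29.26 °C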